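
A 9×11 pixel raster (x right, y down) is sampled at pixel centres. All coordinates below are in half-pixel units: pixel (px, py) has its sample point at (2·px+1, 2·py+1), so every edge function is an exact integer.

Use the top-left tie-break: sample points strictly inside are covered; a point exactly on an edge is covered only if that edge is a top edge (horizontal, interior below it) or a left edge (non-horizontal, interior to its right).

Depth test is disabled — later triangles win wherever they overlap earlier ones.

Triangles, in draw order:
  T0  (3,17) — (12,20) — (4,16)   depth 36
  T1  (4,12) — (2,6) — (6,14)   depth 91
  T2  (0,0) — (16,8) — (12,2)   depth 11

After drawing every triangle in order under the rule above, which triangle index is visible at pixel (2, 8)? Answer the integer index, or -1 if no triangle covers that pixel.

T0:
  2·area = 12  (B↔C swapped to make it positive)
  edge (3, 17)→(4, 16): d=(1,-1) top-left  bias=+0
  edge (4, 16)→(12, 20): d=(8,4) right/bottom  bias=-1
  edge (12, 20)→(3, 17): d=(-9,-3) top-left  bias=+0
    (8,1)@(17, 3): e=[0,-156,168] → ·  [on edge]
    (7,2)@(15, 5): e=[0,-132,144] → ·  [on edge]
    (6,3)@(13, 7): e=[0,-108,120] → ·  [on edge]
    (5,4)@(11, 9): e=[0,-84,96] → ·  [on edge]
    (4,5)@(9, 11): e=[0,-60,72] → ·  [on edge]
    (3,6)@(7, 13): e=[0,-36,48] → ·  [on edge]
    (2,7)@(5, 15): e=[0,-12,24] → ·  [on edge]
    (1,8)@(3, 17): e=[0,12,0] → #  [on edge]
    (2,8)@(5, 17): e=[2,4,6] → #
    (3,8)@(7, 17): e=[4,-4,12] → ·
    (0,9)@(1, 19): e=[0,36,-24] → ·  [on edge]
    (1,9)@(3, 19): e=[2,28,-18] → ·
    (4,9)@(9, 19): e=[8,4,0] → #  [on edge]
    (7,10)@(15, 21): e=[16,-4,0] → ·  [on edge]
  covered (3 px):
    · · · · · · · · ·
    · · · · · · · · ·
    · · · · · · · · ·
    · · · · · · · · ·
    · · · · · · · · ·
    · · · · · · · · ·
    · · · · · · · · ·
    · · · · · · · · ·
    · # # · · · · · ·
    · · · · # · · · ·
    · · · · · · · · ·
T1:
  2·area = 8
  edge (4, 12)→(2, 6): d=(-2,-6) top-left  bias=+0
  edge (2, 6)→(6, 14): d=(4,8) right/bottom  bias=-1
  edge (6, 14)→(4, 12): d=(-2,-2) top-left  bias=+0
    (0,1)@(1, 3): e=[0,-4,12] → ·  [on edge]
    (0,4)@(1, 9): e=[-12,20,0] → ·  [on edge]
    (1,4)@(3, 9): e=[0,4,4] → #  [on edge]
    (2,4)@(5, 9): e=[12,-12,8] → ·
    (1,5)@(3, 11): e=[-4,12,0] → ·  [on edge]
    (2,6)@(5, 13): e=[4,4,0] → #  [on edge]
    (3,6)@(7, 13): e=[16,-12,4] → ·
    (2,7)@(5, 15): e=[0,12,-4] → ·  [on edge]
    (3,7)@(7, 15): e=[12,-4,0] → ·  [on edge]
    (4,8)@(9, 17): e=[20,-12,0] → ·  [on edge]
    (5,9)@(11, 19): e=[28,-20,0] → ·  [on edge]
    (3,10)@(7, 21): e=[0,20,-12] → ·  [on edge]
    (6,10)@(13, 21): e=[36,-28,0] → ·  [on edge]
  covered (2 px):
    · · · · · · · · ·
    · · · · · · · · ·
    · · · · · · · · ·
    · · · · · · · · ·
    · # · · · · · · ·
    · · · · · · · · ·
    · · # · · · · · ·
    · · · · · · · · ·
    · · · · · · · · ·
    · · · · · · · · ·
    · · · · · · · · ·
T2:
  2·area = 64  (B↔C swapped to make it positive)
  edge (0, 0)→(12, 2): d=(12,2) right/bottom  bias=-1
  edge (12, 2)→(16, 8): d=(4,6) right/bottom  bias=-1
  edge (16, 8)→(0, 0): d=(-16,-8) top-left  bias=+0
    (1,0)@(3, 1): e=[6,50,8] → #
    (2,0)@(5, 1): e=[2,38,24] → #
    (3,0)@(7, 1): e=[-2,26,40] → ·
    (1,1)@(3, 3): e=[30,58,-24] → ·
    (2,1)@(5, 3): e=[26,46,-8] → ·
    (3,1)@(7, 3): e=[22,34,8] → #
    (4,1)@(9, 3): e=[18,22,24] → #
    (5,1)@(11, 3): e=[14,10,40] → #
    (6,1)@(13, 3): e=[10,-2,56] → ·
    (3,2)@(7, 5): e=[46,42,-24] → ·
    (4,2)@(9, 5): e=[42,30,-8] → ·
    (5,2)@(11, 5): e=[38,18,8] → #
  covered (8 px):
    · # # · · · · · ·
    · · · # # # · · ·
    · · · · · # # · ·
    · · · · · · · # ·
    · · · · · · · · ·
    · · · · · · · · ·
    · · · · · · · · ·
    · · · · · · · · ·
    · · · · · · · · ·
    · · · · · · · · ·
    · · · · · · · · ·

Z-buffer (winner per pixel, '.' = empty):
  . 2 2 . . . . . .
  . . . 2 2 2 . . .
  . . . . . 2 2 . .
  . . . . . . . 2 .
  . 1 . . . . . . .
  . . . . . . . . .
  . . 1 . . . . . .
  . . . . . . . . .
  . 0 0 . . . . . .
  . . . . 0 . . . .
  . . . . . . . . .

Result: 0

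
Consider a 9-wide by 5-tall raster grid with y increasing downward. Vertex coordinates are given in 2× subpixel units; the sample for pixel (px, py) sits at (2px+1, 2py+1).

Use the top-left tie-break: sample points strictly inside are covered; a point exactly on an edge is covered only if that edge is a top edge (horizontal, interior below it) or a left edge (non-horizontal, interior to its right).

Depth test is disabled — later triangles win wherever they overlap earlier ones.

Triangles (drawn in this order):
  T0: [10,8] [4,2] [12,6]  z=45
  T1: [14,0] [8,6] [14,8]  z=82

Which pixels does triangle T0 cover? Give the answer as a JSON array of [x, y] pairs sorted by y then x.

T0:
  2·area = 24
  edge (10, 8)→(4, 2): d=(-6,-6) top-left  bias=+0
  edge (4, 2)→(12, 6): d=(8,4) right/bottom  bias=-1
  edge (12, 6)→(10, 8): d=(-2,2) right/bottom  bias=-1
    (1,0)@(3, 1): e=[0,-4,28] → ·  [on edge]
    (8,0)@(17, 1): e=[84,-60,0] → ·  [on edge]
    (2,1)@(5, 3): e=[0,4,20] → █  [on edge]
    (3,1)@(7, 3): e=[12,-4,16] → ·
    (7,1)@(15, 3): e=[60,-36,0] → ·  [on edge]
    (2,2)@(5, 5): e=[-12,20,16] → ·
    (3,2)@(7, 5): e=[0,12,12] → █  [on edge]
    (4,2)@(9, 5): e=[12,4,8] → █
    (5,2)@(11, 5): e=[24,-4,4] → ·
    (6,2)@(13, 5): e=[36,-12,0] → ·  [on edge]
    (3,3)@(7, 7): e=[-12,28,8] → ·
    (4,3)@(9, 7): e=[0,20,4] → █  [on edge]
    (5,3)@(11, 7): e=[12,12,0] → ·  [on edge]
    (4,4)@(9, 9): e=[-12,36,0] → ·  [on edge]
    (5,4)@(11, 9): e=[0,28,-4] → ·  [on edge]
  covered (4 px):
    · · · · · · · · ·
    · · █ · · · · · ·
    · · · █ █ · · · ·
    · · · · █ · · · ·
    · · · · · · · · ·
T1:
  2·area = 48  (B↔C swapped to make it positive)
  edge (14, 0)→(14, 8): d=(0,8) right/bottom  bias=-1
  edge (14, 8)→(8, 6): d=(-6,-2) top-left  bias=+0
  edge (8, 6)→(14, 0): d=(6,-6) top-left  bias=+0
    (6,0)@(13, 1): e=[8,40,0] → █  [on edge]
    (7,0)@(15, 1): e=[-8,44,12] → ·
    (5,1)@(11, 3): e=[24,24,0] → █  [on edge]
    (7,1)@(15, 3): e=[-8,32,24] → ·
    (2,2)@(5, 5): e=[72,0,-24] → ·  [on edge]
    (4,2)@(9, 5): e=[40,8,0] → █  [on edge]
    (7,2)@(15, 5): e=[-8,20,36] → ·
    (3,3)@(7, 7): e=[56,-8,0] → ·  [on edge]
    (4,3)@(9, 7): e=[40,-4,12] → ·
    (5,3)@(11, 7): e=[24,0,24] → █  [on edge]
    (7,3)@(15, 7): e=[-8,8,48] → ·
    (2,4)@(5, 9): e=[72,-24,0] → ·  [on edge]
    (8,4)@(17, 9): e=[-24,0,72] → ·  [on edge]
  covered (8 px):
    · · · · · · █ · ·
    · · · · · █ █ · ·
    · · · · █ █ █ · ·
    · · · · · █ █ · ·
    · · · · · · · · ·

Result: [[2,1],[3,2],[4,2],[4,3]]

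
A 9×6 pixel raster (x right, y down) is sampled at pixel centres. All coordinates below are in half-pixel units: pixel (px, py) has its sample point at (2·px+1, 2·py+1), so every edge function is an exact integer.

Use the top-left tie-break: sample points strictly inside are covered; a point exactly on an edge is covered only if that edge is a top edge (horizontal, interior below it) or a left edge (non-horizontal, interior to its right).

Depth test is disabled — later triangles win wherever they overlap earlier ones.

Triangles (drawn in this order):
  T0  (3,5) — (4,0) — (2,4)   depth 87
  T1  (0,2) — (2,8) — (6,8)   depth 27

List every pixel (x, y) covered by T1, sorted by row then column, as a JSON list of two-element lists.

T0:
  2·area = 6  (B↔C swapped to make it positive)
  edge (3, 5)→(2, 4): d=(-1,-1) top-left  bias=+0
  edge (2, 4)→(4, 0): d=(2,-4) top-left  bias=+0
  edge (4, 0)→(3, 5): d=(-1,5) right/bottom  bias=-1
    (0,1)@(1, 3): e=[0,-6,12] → ·  [on edge]
    (1,1)@(3, 3): e=[2,2,2] → #
    (2,1)@(5, 3): e=[4,10,-8] → ·
    (1,2)@(3, 5): e=[0,6,0] → ·  [on edge]
    (2,3)@(5, 7): e=[0,18,-12] → ·  [on edge]
    (3,4)@(7, 9): e=[0,30,-24] → ·  [on edge]
    (4,5)@(9, 11): e=[0,42,-36] → ·  [on edge]
  covered (1 px):
    · · · · · · · · ·
    · # · · · · · · ·
    · · · · · · · · ·
    · · · · · · · · ·
    · · · · · · · · ·
    · · · · · · · · ·
T1:
  2·area = 24  (B↔C swapped to make it positive)
  edge (0, 2)→(6, 8): d=(6,6) right/bottom  bias=-1
  edge (6, 8)→(2, 8): d=(-4,0) right/bottom  bias=-1
  edge (2, 8)→(0, 2): d=(-2,-6) top-left  bias=+0
    (0,1)@(1, 3): e=[0,20,4] → ·  [on edge]
    (0,2)@(1, 5): e=[12,12,0] → #  [on edge]
    (1,2)@(3, 5): e=[0,12,12] → ·  [on edge]
    (0,3)@(1, 7): e=[24,4,-4] → ·
    (1,3)@(3, 7): e=[12,4,8] → #
    (2,3)@(5, 7): e=[0,4,20] → ·  [on edge]
    (1,4)@(3, 9): e=[24,-4,4] → ·
    (3,4)@(7, 9): e=[0,-4,28] → ·  [on edge]
    (1,5)@(3, 11): e=[36,-12,0] → ·  [on edge]
    (4,5)@(9, 11): e=[0,-12,36] → ·  [on edge]
  covered (2 px):
    · · · · · · · · ·
    · · · · · · · · ·
    # · · · · · · · ·
    · # · · · · · · ·
    · · · · · · · · ·
    · · · · · · · · ·

Answer: [[0,2],[1,3]]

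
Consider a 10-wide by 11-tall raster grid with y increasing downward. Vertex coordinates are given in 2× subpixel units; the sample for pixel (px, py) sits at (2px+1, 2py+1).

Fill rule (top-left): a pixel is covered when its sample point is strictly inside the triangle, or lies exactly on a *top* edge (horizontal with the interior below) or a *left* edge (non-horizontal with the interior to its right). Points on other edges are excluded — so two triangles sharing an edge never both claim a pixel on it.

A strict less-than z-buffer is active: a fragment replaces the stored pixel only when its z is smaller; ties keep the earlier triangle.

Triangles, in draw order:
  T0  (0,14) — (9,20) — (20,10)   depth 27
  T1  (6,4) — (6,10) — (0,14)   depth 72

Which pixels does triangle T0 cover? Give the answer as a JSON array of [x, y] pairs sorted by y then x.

T0:
  2·area = 156  (B↔C swapped to make it positive)
  edge (0, 14)→(20, 10): d=(20,-4) top-left  bias=+0
  edge (20, 10)→(9, 20): d=(-11,10) right/bottom  bias=-1
  edge (9, 20)→(0, 14): d=(-9,-6) top-left  bias=+0
    (7,5)@(15, 11): e=[0,39,117] → █  [on edge]
    (8,5)@(17, 11): e=[8,19,129] → █
    (9,5)@(19, 11): e=[16,-1,141] → ·
    (2,6)@(5, 13): e=[0,117,39] → █  [on edge]
    (3,6)@(7, 13): e=[8,97,51] → █
    (4,6)@(9, 13): e=[16,77,63] → █
    (5,6)@(11, 13): e=[24,57,75] → █
    (6,6)@(13, 13): e=[32,37,87] → █
    (8,6)@(17, 13): e=[48,-3,111] → ·
    (1,7)@(3, 15): e=[32,115,9] → █
    (7,7)@(15, 15): e=[80,-5,81] → ·
    (1,8)@(3, 17): e=[72,93,-9] → ·
  covered (19 px):
    · · · · · · · · · ·
    · · · · · · · · · ·
    · · · · · · · · · ·
    · · · · · · · · · ·
    · · · · · · · · · ·
    · · · · · · · █ █ ·
    · · █ █ █ █ █ █ · ·
    · █ █ █ █ █ █ · · ·
    · · █ █ █ █ · · · ·
    · · · · █ · · · · ·
    · · · · · · · · · ·
T1:
  2·area = 36
  edge (6, 4)→(6, 10): d=(0,6) right/bottom  bias=-1
  edge (6, 10)→(0, 14): d=(-6,4) right/bottom  bias=-1
  edge (0, 14)→(6, 4): d=(6,-10) top-left  bias=+0
    (2,3)@(5, 7): e=[6,22,8] → █
    (3,3)@(7, 7): e=[-6,14,28] → ·
    (1,4)@(3, 9): e=[18,18,0] → █  [on edge]
    (3,4)@(7, 9): e=[-6,2,40] → ·
    (1,5)@(3, 11): e=[18,6,12] → █
    (2,5)@(5, 11): e=[6,-2,32] → ·
    (0,6)@(1, 13): e=[30,2,4] → █
    (1,6)@(3, 13): e=[18,-6,24] → ·
    (0,7)@(1, 15): e=[30,-10,16] → ·
  covered (5 px):
    · · · · · · · · · ·
    · · · · · · · · · ·
    · · · · · · · · · ·
    · · █ · · · · · · ·
    · █ █ · · · · · · ·
    · █ · · · · · · · ·
    █ · · · · · · · · ·
    · · · · · · · · · ·
    · · · · · · · · · ·
    · · · · · · · · · ·
    · · · · · · · · · ·

Answer: [[7,5],[8,5],[2,6],[3,6],[4,6],[5,6],[6,6],[7,6],[1,7],[2,7],[3,7],[4,7],[5,7],[6,7],[2,8],[3,8],[4,8],[5,8],[4,9]]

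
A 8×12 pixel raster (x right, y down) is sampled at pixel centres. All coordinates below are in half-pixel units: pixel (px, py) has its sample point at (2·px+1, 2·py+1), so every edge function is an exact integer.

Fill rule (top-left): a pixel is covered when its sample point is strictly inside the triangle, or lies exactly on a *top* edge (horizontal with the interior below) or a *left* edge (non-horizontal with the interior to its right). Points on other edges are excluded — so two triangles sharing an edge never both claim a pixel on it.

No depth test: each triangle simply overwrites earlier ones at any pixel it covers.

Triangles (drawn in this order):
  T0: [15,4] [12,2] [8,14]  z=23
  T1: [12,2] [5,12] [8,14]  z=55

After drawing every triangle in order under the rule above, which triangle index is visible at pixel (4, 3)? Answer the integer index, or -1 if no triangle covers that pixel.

T0:
  2·area = 44  (B↔C swapped to make it positive)
  edge (15, 4)→(8, 14): d=(-7,10) right/bottom  bias=-1
  edge (8, 14)→(12, 2): d=(4,-12) top-left  bias=+0
  edge (12, 2)→(15, 4): d=(3,2) right/bottom  bias=-1
    (6,1)@(13, 3): e=[27,16,1] → █
    (7,1)@(15, 3): e=[7,40,-3] → ·
    (5,2)@(11, 5): e=[33,0,11] → █  [on edge]
    (7,2)@(15, 5): e=[-7,48,3] → ·
    (5,3)@(11, 7): e=[19,8,17] → █
    (6,3)@(13, 7): e=[-1,32,13] → ·
    (5,4)@(11, 9): e=[5,16,23] → █
    (6,4)@(13, 9): e=[-15,40,19] → ·
    (4,5)@(9, 11): e=[11,0,33] → █  [on edge]
    (5,5)@(11, 11): e=[-9,24,29] → ·
    (4,6)@(9, 13): e=[-3,8,39] → ·
    (3,8)@(7, 17): e=[-11,0,55] → ·  [on edge]
    (2,11)@(5, 23): e=[-33,0,77] → ·  [on edge]
  covered (6 px):
    · · · · · · · ·
    · · · · · · █ ·
    · · · · · █ █ ·
    · · · · · █ · ·
    · · · · · █ · ·
    · · · · █ · · ·
    · · · · · · · ·
    · · · · · · · ·
    · · · · · · · ·
    · · · · · · · ·
    · · · · · · · ·
    · · · · · · · ·
T1:
  2·area = 44  (B↔C swapped to make it positive)
  edge (12, 2)→(8, 14): d=(-4,12) right/bottom  bias=-1
  edge (8, 14)→(5, 12): d=(-3,-2) top-left  bias=+0
  edge (5, 12)→(12, 2): d=(7,-10) top-left  bias=+0
    (5,2)@(11, 5): e=[0,33,11] → ·  [on edge]
    (4,3)@(9, 7): e=[16,23,5] → █
    (5,3)@(11, 7): e=[-8,27,25] → ·
    (4,4)@(9, 9): e=[8,17,19] → █
    (5,4)@(11, 9): e=[-16,21,39] → ·
    (3,5)@(7, 11): e=[24,7,13] → █
    (4,5)@(9, 11): e=[0,11,33] → ·  [on edge]
    (3,6)@(7, 13): e=[16,1,27] → █
    (4,6)@(9, 13): e=[-8,5,47] → ·
    (3,7)@(7, 15): e=[8,-5,41] → ·
    (3,8)@(7, 17): e=[0,-11,55] → ·  [on edge]
    (2,11)@(5, 23): e=[0,-33,77] → ·  [on edge]
  covered (4 px):
    · · · · · · · ·
    · · · · · · · ·
    · · · · · · · ·
    · · · · █ · · ·
    · · · · █ · · ·
    · · · █ · · · ·
    · · · █ · · · ·
    · · · · · · · ·
    · · · · · · · ·
    · · · · · · · ·
    · · · · · · · ·
    · · · · · · · ·

Z-buffer (winner per pixel, '.' = empty):
  . . . . . . . .
  . . . . . . 0 .
  . . . . . 0 0 .
  . . . . 1 0 . .
  . . . . 1 0 . .
  . . . 1 0 . . .
  . . . 1 . . . .
  . . . . . . . .
  . . . . . . . .
  . . . . . . . .
  . . . . . . . .
  . . . . . . . .

Answer: 1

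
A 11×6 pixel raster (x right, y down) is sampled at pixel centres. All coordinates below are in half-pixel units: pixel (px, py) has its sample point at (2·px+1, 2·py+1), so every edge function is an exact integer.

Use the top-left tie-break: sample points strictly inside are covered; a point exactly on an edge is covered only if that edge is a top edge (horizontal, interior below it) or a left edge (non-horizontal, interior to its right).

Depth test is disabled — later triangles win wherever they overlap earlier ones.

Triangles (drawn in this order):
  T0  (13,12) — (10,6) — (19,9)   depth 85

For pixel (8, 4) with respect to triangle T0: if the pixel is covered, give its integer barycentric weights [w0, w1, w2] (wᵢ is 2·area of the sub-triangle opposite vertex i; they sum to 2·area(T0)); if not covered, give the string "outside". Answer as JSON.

T0:
  2·area = 45
  edge (13, 12)→(10, 6): d=(-3,-6) top-left  bias=+0
  edge (10, 6)→(19, 9): d=(9,3) right/bottom  bias=-1
  edge (19, 9)→(13, 12): d=(-6,3) right/bottom  bias=-1
    (0,1)@(1, 3): e=[-45,0,90] → ·  [on edge]
    (3,2)@(7, 5): e=[-15,0,60] → ·  [on edge]
    (5,3)@(11, 7): e=[3,6,36] → █
    (6,3)@(13, 7): e=[15,0,30] → ·  [on edge]
    (5,4)@(11, 9): e=[-3,24,24] → ·
    (6,4)@(13, 9): e=[9,18,18] → █
    (7,4)@(15, 9): e=[21,12,12] → █
    (8,4)@(17, 9): e=[33,6,6] → █
    (9,4)@(19, 9): e=[45,0,0] → ·  [on edge]
    (6,5)@(13, 11): e=[3,36,6] → █
    (7,5)@(15, 11): e=[15,30,0] → ·  [on edge]
    (8,5)@(17, 11): e=[27,24,-6] → ·
  covered (5 px):
    · · · · · · · · · · ·
    · · · · · · · · · · ·
    · · · · · · · · · · ·
    · · · · · █ · · · · ·
    · · · · · · █ █ █ · ·
    · · · · · · █ · · · ·

Result: [6,6,33]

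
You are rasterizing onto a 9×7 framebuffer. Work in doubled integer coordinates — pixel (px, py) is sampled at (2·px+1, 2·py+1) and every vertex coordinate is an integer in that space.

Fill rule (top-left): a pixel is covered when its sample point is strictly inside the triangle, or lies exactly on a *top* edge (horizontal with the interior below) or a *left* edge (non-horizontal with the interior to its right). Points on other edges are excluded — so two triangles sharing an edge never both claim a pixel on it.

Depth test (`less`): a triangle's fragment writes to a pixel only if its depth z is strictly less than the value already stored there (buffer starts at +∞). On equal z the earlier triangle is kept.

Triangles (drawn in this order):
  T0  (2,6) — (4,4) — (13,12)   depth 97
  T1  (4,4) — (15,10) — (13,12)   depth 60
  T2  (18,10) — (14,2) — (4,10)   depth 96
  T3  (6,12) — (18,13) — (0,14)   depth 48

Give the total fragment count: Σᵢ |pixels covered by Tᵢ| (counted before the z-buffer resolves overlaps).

T0:
  2·area = 34
  edge (2, 6)→(4, 4): d=(2,-2) top-left  bias=+0
  edge (4, 4)→(13, 12): d=(9,8) right/bottom  bias=-1
  edge (13, 12)→(2, 6): d=(-11,-6) top-left  bias=+0
    (3,0)@(7, 1): e=[0,-51,85] → .  [on edge]
    (2,1)@(5, 3): e=[0,-17,51] → .  [on edge]
    (1,2)@(3, 5): e=[0,17,17] → X  [on edge]
    (2,2)@(5, 5): e=[4,1,29] → X
    (3,2)@(7, 5): e=[8,-15,41] → .
    (0,3)@(1, 7): e=[0,51,-17] → .  [on edge]
    (1,3)@(3, 7): e=[4,35,-5] → .
    (2,3)@(5, 7): e=[8,19,7] → X
    (3,3)@(7, 7): e=[12,3,19] → X
    (4,3)@(9, 7): e=[16,-13,31] → .
    (2,4)@(5, 9): e=[12,37,-15] → .
    (3,4)@(7, 9): e=[16,21,-3] → .
  covered (5 px):
    . . . . . . . . .
    . . . . . . . . .
    . X X . . . . . .
    . . X X . . . . .
    . . . . X . . . .
    . . . . . . . . .
    . . . . . . . . .
T1:
  2·area = 34
  edge (4, 4)→(15, 10): d=(11,6) right/bottom  bias=-1
  edge (15, 10)→(13, 12): d=(-2,2) right/bottom  bias=-1
  edge (13, 12)→(4, 4): d=(-9,-8) top-left  bias=+0
    (4,3)@(9, 7): e=[3,18,13] → X
    (5,3)@(11, 7): e=[-9,14,29] → .
    (4,4)@(9, 9): e=[25,14,-5] → .
    (5,4)@(11, 9): e=[13,10,11] → X
    (6,4)@(13, 9): e=[1,6,27] → X
    (7,4)@(15, 9): e=[-11,2,43] → .
    (5,5)@(11, 11): e=[35,6,-7] → .
    (6,5)@(13, 11): e=[23,2,9] → X
    (7,5)@(15, 11): e=[11,-2,25] → .
    (6,6)@(13, 13): e=[45,-2,-9] → .
  covered (4 px):
    . . . . . . . . .
    . . . . . . . . .
    . . . . . . . . .
    . . . . X . . . .
    . . . . . X X . .
    . . . . . . X . .
    . . . . . . . . .
T2:
  2·area = 112  (B↔C swapped to make it positive)
  edge (18, 10)→(4, 10): d=(-14,0) right/bottom  bias=-1
  edge (4, 10)→(14, 2): d=(10,-8) top-left  bias=+0
  edge (14, 2)→(18, 10): d=(4,8) right/bottom  bias=-1
    (6,1)@(13, 3): e=[98,2,12] → X
    (7,1)@(15, 3): e=[98,18,-4] → .
    (5,2)@(11, 5): e=[70,6,36] → X
    (7,2)@(15, 5): e=[70,38,4] → X
    (8,2)@(17, 5): e=[70,54,-12] → .
    (4,3)@(9, 7): e=[42,10,60] → X
    (8,3)@(17, 7): e=[42,74,-4] → .
    (3,4)@(7, 9): e=[14,14,84] → X
    (8,4)@(17, 9): e=[14,94,4] → X
    (3,5)@(7, 11): e=[-14,34,92] → .
    (4,5)@(9, 11): e=[-14,50,76] → .
    (5,5)@(11, 11): e=[-14,66,60] → .
  covered (14 px):
    . . . . . . . . .
    . . . . . . X . .
    . . . . . X X X .
    . . . . X X X X .
    . . . X X X X X X
    . . . . . . . . .
    . . . . . . . . .
T3:
  2·area = 30
  edge (6, 12)→(18, 13): d=(12,1) right/bottom  bias=-1
  edge (18, 13)→(0, 14): d=(-18,1) right/bottom  bias=-1
  edge (0, 14)→(6, 12): d=(6,-2) top-left  bias=+0
    (7,4)@(15, 9): e=[-45,75,0] → .  [on edge]
    (4,5)@(9, 11): e=[-15,45,0] → .  [on edge]
    (1,6)@(3, 13): e=[15,15,0] → X  [on edge]
    (2,6)@(5, 13): e=[13,13,4] → X
    (3,6)@(7, 13): e=[11,11,8] → X
    (4,6)@(9, 13): e=[9,9,12] → X
    (5,6)@(11, 13): e=[7,7,16] → X
    (6,6)@(13, 13): e=[5,5,20] → X
    (7,6)@(15, 13): e=[3,3,24] → X
    (8,6)@(17, 13): e=[1,1,28] → X
  covered (8 px):
    . . . . . . . . .
    . . . . . . . . .
    . . . . . . . . .
    . . . . . . . . .
    . . . . . . . . .
    . . . . . . . . .
    . X X X X X X X X

Result: 31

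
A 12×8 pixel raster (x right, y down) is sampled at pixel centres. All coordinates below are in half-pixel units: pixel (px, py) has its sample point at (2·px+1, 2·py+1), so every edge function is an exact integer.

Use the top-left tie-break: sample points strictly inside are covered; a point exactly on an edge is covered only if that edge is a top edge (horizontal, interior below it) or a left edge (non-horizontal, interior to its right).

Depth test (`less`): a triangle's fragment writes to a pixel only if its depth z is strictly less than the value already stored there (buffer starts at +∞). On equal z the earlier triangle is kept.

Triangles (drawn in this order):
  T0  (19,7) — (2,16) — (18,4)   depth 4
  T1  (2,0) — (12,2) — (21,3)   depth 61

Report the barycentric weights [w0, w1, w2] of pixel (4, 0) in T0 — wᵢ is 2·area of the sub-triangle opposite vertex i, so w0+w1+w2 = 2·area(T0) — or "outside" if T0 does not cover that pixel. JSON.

T0:
  2·area = 60
  edge (19, 7)→(2, 16): d=(-17,9) right/bottom  bias=-1
  edge (2, 16)→(18, 4): d=(16,-12) top-left  bias=+0
  edge (18, 4)→(19, 7): d=(1,3) right/bottom  bias=-1
    (8,0)@(17, 1): e=[120,-60,0] → .  [on edge]
    (8,2)@(17, 5): e=[52,4,4] → X
    (9,2)@(19, 5): e=[34,28,-2] → .
    (7,3)@(15, 7): e=[36,12,12] → X
    (9,3)@(19, 7): e=[0,60,0] → .  [on edge]
    (6,4)@(13, 9): e=[20,20,20] → X
    (8,4)@(17, 9): e=[-16,68,8] → .
    (4,5)@(9, 11): e=[22,4,34] → X
    (5,5)@(11, 11): e=[4,28,28] → X
    (6,5)@(13, 11): e=[-14,52,22] → .
    (7,5)@(15, 11): e=[-32,76,16] → .
    (3,6)@(7, 13): e=[6,12,42] → X
    (10,6)@(21, 13): e=[-120,180,0] → .  [on edge]
  covered (8 px):
    . . . . . . . . . . . .
    . . . . . . . . . . . .
    . . . . . . . . X . . .
    . . . . . . . X X . . .
    . . . . . . X X . . . .
    . . . . X X . . . . . .
    . . . X . . . . . . . .
    . . . . . . . . . . . .
T1:
  2·area = 8  (B↔C swapped to make it positive)
  edge (2, 0)→(21, 3): d=(19,3) right/bottom  bias=-1
  edge (21, 3)→(12, 2): d=(-9,-1) top-left  bias=+0
  edge (12, 2)→(2, 0): d=(-10,-2) top-left  bias=+0
    (1,0)@(3, 1): e=[16,0,-8] → .  [on edge]
    (3,0)@(7, 1): e=[4,4,0] → X  [on edge]
    (4,0)@(9, 1): e=[-2,6,4] → .
    (3,1)@(7, 3): e=[42,-14,-20] → .
    (8,1)@(17, 3): e=[12,-4,0] → .  [on edge]
    (10,1)@(21, 3): e=[0,0,8] → .  [on edge]
  covered (1 px):
    . . . X . . . . . . . .
    . . . . . . . . . . . .
    . . . . . . . . . . . .
    . . . . . . . . . . . .
    . . . . . . . . . . . .
    . . . . . . . . . . . .
    . . . . . . . . . . . .
    . . . . . . . . . . . .

Result: "outside"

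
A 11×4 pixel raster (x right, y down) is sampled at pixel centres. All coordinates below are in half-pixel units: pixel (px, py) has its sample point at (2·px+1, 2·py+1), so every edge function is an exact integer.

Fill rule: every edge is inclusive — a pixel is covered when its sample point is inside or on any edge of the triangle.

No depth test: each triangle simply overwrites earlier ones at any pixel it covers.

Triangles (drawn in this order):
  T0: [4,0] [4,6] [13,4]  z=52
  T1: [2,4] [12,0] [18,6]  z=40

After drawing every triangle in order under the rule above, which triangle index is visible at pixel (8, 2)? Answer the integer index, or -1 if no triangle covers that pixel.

T0:
  2·area = 54  (B↔C swapped to make it positive)
  edge (4, 0)→(13, 4): d=(9,4) inclusive
  edge (13, 4)→(4, 6): d=(-9,2) inclusive
  edge (4, 6)→(4, 0): d=(0,-6) inclusive
    (2,0)@(5, 1): e=[5,43,6] → █
    (3,0)@(7, 1): e=[-3,39,18] → ·
    (2,1)@(5, 3): e=[23,25,6] → █
    (3,1)@(7, 3): e=[15,21,18] → █
    (4,1)@(9, 3): e=[7,17,30] → █
    (5,1)@(11, 3): e=[-1,13,42] → ·
    (2,2)@(5, 5): e=[41,7,6] → █
    (4,2)@(9, 5): e=[25,-1,30] → ·
    (2,3)@(5, 7): e=[59,-11,6] → ·
    (3,3)@(7, 7): e=[51,-15,18] → ·
  covered (6 px):
    · · █ · · · · · · · ·
    · · █ █ █ · · · · · ·
    · · █ █ · · · · · · ·
    · · · · · · · · · · ·
T1:
  2·area = 84
  edge (2, 4)→(12, 0): d=(10,-4) inclusive
  edge (12, 0)→(18, 6): d=(6,6) inclusive
  edge (18, 6)→(2, 4): d=(-16,-2) inclusive
    (5,0)@(11, 1): e=[6,12,66] → █
    (6,0)@(13, 1): e=[14,0,70] → █  [on edge]
    (7,0)@(15, 1): e=[22,-12,74] → ·
    (2,1)@(5, 3): e=[2,60,22] → █
    (3,1)@(7, 3): e=[10,48,26] → █
    (4,1)@(9, 3): e=[18,36,30] → █
    (7,1)@(15, 3): e=[42,0,42] → █  [on edge]
    (8,1)@(17, 3): e=[50,-12,46] → ·
    (2,2)@(5, 5): e=[22,72,-10] → ·
    (3,2)@(7, 5): e=[30,60,-6] → ·
    (4,2)@(9, 5): e=[38,48,-2] → ·
    (5,2)@(11, 5): e=[46,36,2] → █
    (8,2)@(17, 5): e=[70,0,14] → █  [on edge]
    (9,3)@(19, 7): e=[98,0,-14] → ·  [on edge]
  covered (12 px):
    · · · · · █ █ · · · ·
    · · █ █ █ █ █ █ · · ·
    · · · · · █ █ █ █ · ·
    · · · · · · · · · · ·

Z-buffer (winner per pixel, '.' = empty):
  . . 0 . . 1 1 . . . .
  . . 1 1 1 1 1 1 . . .
  . . 0 0 . 1 1 1 1 . .
  . . . . . . . . . . .

Final: 1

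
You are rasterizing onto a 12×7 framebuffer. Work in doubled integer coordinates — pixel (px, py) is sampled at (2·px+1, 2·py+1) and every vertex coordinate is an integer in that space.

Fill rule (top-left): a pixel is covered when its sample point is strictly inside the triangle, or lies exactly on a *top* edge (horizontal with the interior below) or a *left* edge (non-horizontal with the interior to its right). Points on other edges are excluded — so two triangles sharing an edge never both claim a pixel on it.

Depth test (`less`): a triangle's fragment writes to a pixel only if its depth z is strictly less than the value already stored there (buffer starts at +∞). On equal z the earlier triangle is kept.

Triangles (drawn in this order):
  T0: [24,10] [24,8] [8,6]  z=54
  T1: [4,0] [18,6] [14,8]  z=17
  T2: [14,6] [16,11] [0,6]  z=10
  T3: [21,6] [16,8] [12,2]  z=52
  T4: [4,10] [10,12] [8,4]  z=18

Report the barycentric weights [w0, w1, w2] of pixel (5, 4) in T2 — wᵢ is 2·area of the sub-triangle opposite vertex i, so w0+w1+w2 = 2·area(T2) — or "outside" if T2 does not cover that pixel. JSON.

T0:
  2·area = 32  (B↔C swapped to make it positive)
  edge (24, 10)→(8, 6): d=(-16,-4) top-left  bias=+0
  edge (8, 6)→(24, 8): d=(16,2) right/bottom  bias=-1
  edge (24, 8)→(24, 10): d=(0,2) right/bottom  bias=-1
    (6,3)@(13, 7): e=[4,6,22] → X
    (7,3)@(15, 7): e=[12,2,18] → X
    (8,3)@(17, 7): e=[20,-2,14] → .
    (6,4)@(13, 9): e=[-28,38,22] → .
    (7,4)@(15, 9): e=[-20,34,18] → .
    (10,4)@(21, 9): e=[4,22,6] → X
    (11,4)@(23, 9): e=[12,18,2] → X
    (10,5)@(21, 11): e=[-28,54,6] → .
    (11,5)@(23, 11): e=[-20,50,2] → .
  covered (4 px):
    . . . . . . . . . . . .
    . . . . . . . . . . . .
    . . . . . . . . . . . .
    . . . . . . X X . . . .
    . . . . . . . . . . X X
    . . . . . . . . . . . .
    . . . . . . . . . . . .
T1:
  2·area = 52
  edge (4, 0)→(18, 6): d=(14,6) right/bottom  bias=-1
  edge (18, 6)→(14, 8): d=(-4,2) right/bottom  bias=-1
  edge (14, 8)→(4, 0): d=(-10,-8) top-left  bias=+0
    (4,1)@(9, 3): e=[12,30,10] → X
    (5,1)@(11, 3): e=[0,26,26] → .  [on edge]
    (4,2)@(9, 5): e=[40,22,-10] → .
    (5,2)@(11, 5): e=[28,18,6] → X
    (6,2)@(13, 5): e=[16,14,22] → X
    (7,2)@(15, 5): e=[4,10,38] → X
    (8,2)@(17, 5): e=[-8,6,54] → .
    (5,3)@(11, 7): e=[56,10,-14] → .
    (6,3)@(13, 7): e=[44,6,2] → X
    (8,3)@(17, 7): e=[20,-2,34] → .
    (6,4)@(13, 9): e=[72,-2,-18] → .
    (7,4)@(15, 9): e=[60,-6,-2] → .
  covered (6 px):
    . . . . . . . . . . . .
    . . . . X . . . . . . .
    . . . . . X X X . . . .
    . . . . . . X X . . . .
    . . . . . . . . . . . .
    . . . . . . . . . . . .
    . . . . . . . . . . . .
T2:
  2·area = 70
  edge (14, 6)→(16, 11): d=(2,5) right/bottom  bias=-1
  edge (16, 11)→(0, 6): d=(-16,-5) top-left  bias=+0
  edge (0, 6)→(14, 6): d=(14,0) top-left  bias=+0
    (2,3)@(5, 7): e=[47,9,14] → X
    (3,3)@(7, 7): e=[37,19,14] → X
    (4,3)@(9, 7): e=[27,29,14] → X
    (5,3)@(11, 7): e=[17,39,14] → X
    (6,3)@(13, 7): e=[7,49,14] → X
    (7,3)@(15, 7): e=[-3,59,14] → .
    (2,4)@(5, 9): e=[51,-23,42] → .
    (3,4)@(7, 9): e=[41,-13,42] → .
    (4,4)@(9, 9): e=[31,-3,42] → .
    (5,4)@(11, 9): e=[21,7,42] → X
    (7,4)@(15, 9): e=[1,27,42] → X
    (8,4)@(17, 9): e=[-9,37,42] → .
  covered (8 px):
    . . . . . . . . . . . .
    . . . . . . . . . . . .
    . . . . . . . . . . . .
    . . X X X X X . . . . .
    . . . . . X X X . . . .
    . . . . . . . . . . . .
    . . . . . . . . . . . .
T3:
  2·area = 38
  edge (21, 6)→(16, 8): d=(-5,2) right/bottom  bias=-1
  edge (16, 8)→(12, 2): d=(-4,-6) top-left  bias=+0
  edge (12, 2)→(21, 6): d=(9,4) right/bottom  bias=-1
    (6,1)@(13, 3): e=[31,2,5] → X
    (7,1)@(15, 3): e=[27,14,-3] → .
    (6,2)@(13, 5): e=[21,-6,23] → .
    (7,2)@(15, 5): e=[17,6,15] → X
    (8,2)@(17, 5): e=[13,18,7] → X
    (9,2)@(19, 5): e=[9,30,-1] → .
    (7,3)@(15, 7): e=[7,-2,33] → .
    (8,3)@(17, 7): e=[3,10,25] → X
    (9,3)@(19, 7): e=[-1,22,17] → .
    (8,4)@(17, 9): e=[-7,2,43] → .
  covered (4 px):
    . . . . . . . . . . . .
    . . . . . . X . . . . .
    . . . . . . . X X . . .
    . . . . . . . . X . . .
    . . . . . . . . . . . .
    . . . . . . . . . . . .
    . . . . . . . . . . . .
T4:
  2·area = 44  (B↔C swapped to make it positive)
  edge (4, 10)→(8, 4): d=(4,-6) top-left  bias=+0
  edge (8, 4)→(10, 12): d=(2,8) right/bottom  bias=-1
  edge (10, 12)→(4, 10): d=(-6,-2) top-left  bias=+0
    (3,3)@(7, 7): e=[6,14,24] → X
    (4,3)@(9, 7): e=[18,-2,28] → .
    (0,4)@(1, 9): e=[-22,66,0] → .  [on edge]
    (2,4)@(5, 9): e=[2,34,8] → X
    (4,4)@(9, 9): e=[26,2,16] → X
    (5,4)@(11, 9): e=[38,-14,20] → .
    (2,5)@(5, 11): e=[10,38,-4] → .
    (3,5)@(7, 11): e=[22,22,0] → X  [on edge]
    (5,5)@(11, 11): e=[46,-10,8] → .
    (3,6)@(7, 13): e=[30,26,-12] → .
    (4,6)@(9, 13): e=[42,10,-8] → .
    (6,6)@(13, 13): e=[66,-22,0] → .  [on edge]
  covered (6 px):
    . . . . . . . . . . . .
    . . . . . . . . . . . .
    . . . . . . . . . . . .
    . . . X . . . . . . . .
    . . X X X . . . . . . .
    . . . X X . . . . . . .
    . . . . . . . . . . . .

Answer: [7,42,21]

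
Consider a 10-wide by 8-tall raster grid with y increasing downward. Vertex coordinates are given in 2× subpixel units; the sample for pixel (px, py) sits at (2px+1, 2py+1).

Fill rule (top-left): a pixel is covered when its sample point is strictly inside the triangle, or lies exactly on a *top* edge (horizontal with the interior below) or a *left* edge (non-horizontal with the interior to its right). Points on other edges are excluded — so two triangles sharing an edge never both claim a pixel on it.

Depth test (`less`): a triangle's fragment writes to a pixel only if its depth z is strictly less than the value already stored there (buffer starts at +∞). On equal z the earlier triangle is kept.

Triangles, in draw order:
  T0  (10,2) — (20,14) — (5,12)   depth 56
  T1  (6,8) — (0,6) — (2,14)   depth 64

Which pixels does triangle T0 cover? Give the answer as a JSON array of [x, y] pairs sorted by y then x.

T0:
  2·area = 160
  edge (10, 2)→(20, 14): d=(10,12) right/bottom  bias=-1
  edge (20, 14)→(5, 12): d=(-15,-2) top-left  bias=+0
  edge (5, 12)→(10, 2): d=(5,-10) top-left  bias=+0
    (4,2)@(9, 5): e=[42,113,5] → X
    (5,2)@(11, 5): e=[18,117,25] → X
    (6,2)@(13, 5): e=[-6,121,45] → .
    (4,3)@(9, 7): e=[62,83,15] → X
    (6,3)@(13, 7): e=[14,91,55] → X
    (7,3)@(15, 7): e=[-10,95,75] → .
    (3,4)@(7, 9): e=[106,49,5] → X
    (7,4)@(15, 9): e=[10,65,85] → X
    (8,4)@(17, 9): e=[-14,69,105] → .
    (3,5)@(7, 11): e=[126,19,15] → X
    (8,5)@(17, 11): e=[6,39,115] → X
    (9,5)@(19, 11): e=[-18,43,135] → .
  covered (20 px):
    . . . . . . . . . .
    . . . . . . . . . .
    . . . . X X . . . .
    . . . . X X X . . .
    . . . X X X X X . .
    . . . X X X X X X .
    . . . . . . X X X X
    . . . . . . . . . .
T1:
  2·area = 44  (B↔C swapped to make it positive)
  edge (6, 8)→(2, 14): d=(-4,6) right/bottom  bias=-1
  edge (2, 14)→(0, 6): d=(-2,-8) top-left  bias=+0
  edge (0, 6)→(6, 8): d=(6,2) right/bottom  bias=-1
    (0,3)@(1, 7): e=[34,6,4] → X
    (1,3)@(3, 7): e=[22,22,0] → .  [on edge]
    (0,4)@(1, 9): e=[26,2,16] → X
    (1,4)@(3, 9): e=[14,18,12] → X
    (2,4)@(5, 9): e=[2,34,8] → X
    (3,4)@(7, 9): e=[-10,50,4] → .
    (4,4)@(9, 9): e=[-22,66,0] → .  [on edge]
    (0,5)@(1, 11): e=[18,-2,28] → .
    (1,5)@(3, 11): e=[6,14,24] → X
    (2,5)@(5, 11): e=[-6,30,20] → .
    (7,5)@(15, 11): e=[-66,110,0] → .  [on edge]
    (1,6)@(3, 13): e=[-2,10,36] → .
  covered (5 px):
    . . . . . . . . . .
    . . . . . . . . . .
    . . . . . . . . . .
    X . . . . . . . . .
    X X X . . . . . . .
    . X . . . . . . . .
    . . . . . . . . . .
    . . . . . . . . . .

Final: [[4,2],[5,2],[4,3],[5,3],[6,3],[3,4],[4,4],[5,4],[6,4],[7,4],[3,5],[4,5],[5,5],[6,5],[7,5],[8,5],[6,6],[7,6],[8,6],[9,6]]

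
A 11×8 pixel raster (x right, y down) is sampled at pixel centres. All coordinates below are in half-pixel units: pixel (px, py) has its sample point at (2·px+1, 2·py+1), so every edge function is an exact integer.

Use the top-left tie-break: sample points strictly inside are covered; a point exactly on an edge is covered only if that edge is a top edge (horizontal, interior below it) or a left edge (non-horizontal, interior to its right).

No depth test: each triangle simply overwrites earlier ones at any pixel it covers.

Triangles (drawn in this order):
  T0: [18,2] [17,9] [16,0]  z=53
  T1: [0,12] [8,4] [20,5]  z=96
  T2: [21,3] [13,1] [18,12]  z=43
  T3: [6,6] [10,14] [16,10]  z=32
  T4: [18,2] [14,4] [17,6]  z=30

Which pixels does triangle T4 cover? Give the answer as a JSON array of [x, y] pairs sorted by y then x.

T0:
  2·area = 16
  edge (18, 2)→(17, 9): d=(-1,7) right/bottom  bias=-1
  edge (17, 9)→(16, 0): d=(-1,-9) top-left  bias=+0
  edge (16, 0)→(18, 2): d=(2,2) right/bottom  bias=-1
    (8,0)@(17, 1): e=[8,8,0] → .  [on edge]
    (8,1)@(17, 3): e=[6,6,4] → X
    (9,1)@(19, 3): e=[-8,24,0] → .  [on edge]
    (8,2)@(17, 5): e=[4,4,8] → X
    (9,2)@(19, 5): e=[-10,22,4] → .
    (10,2)@(21, 5): e=[-24,40,0] → .  [on edge]
    (8,3)@(17, 7): e=[2,2,12] → X
    (9,3)@(19, 7): e=[-12,20,8] → .
    (8,4)@(17, 9): e=[0,0,16] → .  [on edge]
  covered (3 px):
    . . . . . . . . . . .
    . . . . . . . . X . .
    . . . . . . . . X . .
    . . . . . . . . X . .
    . . . . . . . . . . .
    . . . . . . . . . . .
    . . . . . . . . . . .
    . . . . . . . . . . .
T1:
  2·area = 104
  edge (0, 12)→(8, 4): d=(8,-8) top-left  bias=+0
  edge (8, 4)→(20, 5): d=(12,1) right/bottom  bias=-1
  edge (20, 5)→(0, 12): d=(-20,7) right/bottom  bias=-1
    (5,0)@(11, 1): e=[0,-39,143] → .  [on edge]
    (4,1)@(9, 3): e=[0,-13,117] → .  [on edge]
    (3,2)@(7, 5): e=[0,13,91] → X  [on edge]
    (4,2)@(9, 5): e=[16,11,77] → X
    (5,2)@(11, 5): e=[32,9,63] → X
    (6,2)@(13, 5): e=[48,7,49] → X
    (7,2)@(15, 5): e=[64,5,35] → X
    (8,2)@(17, 5): e=[80,3,21] → X
    (9,2)@(19, 5): e=[96,1,7] → X
    (10,2)@(21, 5): e=[112,-1,-7] → .
    (2,3)@(5, 7): e=[0,39,65] → X  [on edge]
    (7,3)@(15, 7): e=[80,29,-5] → .
    (1,4)@(3, 9): e=[0,65,39] → X  [on edge]
    (0,5)@(1, 11): e=[0,91,13] → X  [on edge]
  covered (16 px):
    . . . . . . . . . . .
    . . . . . . . . . . .
    . . . X X X X X X X .
    . . X X X X X . . . .
    . X X X . . . . . . .
    X . . . . . . . . . .
    . . . . . . . . . . .
    . . . . . . . . . . .
T2:
  2·area = 78  (B↔C swapped to make it positive)
  edge (21, 3)→(18, 12): d=(-3,9) right/bottom  bias=-1
  edge (18, 12)→(13, 1): d=(-5,-11) top-left  bias=+0
  edge (13, 1)→(21, 3): d=(8,2) right/bottom  bias=-1
    (6,0)@(13, 1): e=[78,0,0] → .  [on edge]
    (7,1)@(15, 3): e=[54,12,12] → X
    (8,1)@(17, 3): e=[36,34,8] → X
    (9,1)@(19, 3): e=[18,56,4] → X
    (10,1)@(21, 3): e=[0,78,0] → .  [on edge]
    (7,2)@(15, 5): e=[48,2,28] → X
    (10,2)@(21, 5): e=[-6,68,16] → .
    (7,3)@(15, 7): e=[42,-8,44] → .
    (8,3)@(17, 7): e=[24,14,40] → X
    (10,3)@(21, 7): e=[-12,58,32] → .
    (8,4)@(17, 9): e=[18,4,56] → X
    (9,4)@(19, 9): e=[0,26,52] → .  [on edge]
    (8,7)@(17, 15): e=[0,-26,104] → .  [on edge]
  covered (9 px):
    . . . . . . . . . . .
    . . . . . . . X X X .
    . . . . . . . X X X .
    . . . . . . . . X X .
    . . . . . . . . X . .
    . . . . . . . . . . .
    . . . . . . . . . . .
    . . . . . . . . . . .
T3:
  2·area = 64  (B↔C swapped to make it positive)
  edge (6, 6)→(16, 10): d=(10,4) right/bottom  bias=-1
  edge (16, 10)→(10, 14): d=(-6,4) right/bottom  bias=-1
  edge (10, 14)→(6, 6): d=(-4,-8) top-left  bias=+0
    (3,3)@(7, 7): e=[6,54,4] → X
    (4,3)@(9, 7): e=[-2,46,20] → .
    (3,4)@(7, 9): e=[26,42,-4] → .
    (4,4)@(9, 9): e=[18,34,12] → X
    (5,4)@(11, 9): e=[10,26,28] → X
    (6,4)@(13, 9): e=[2,18,44] → X
    (7,4)@(15, 9): e=[-6,10,60] → .
    (4,5)@(9, 11): e=[38,22,4] → X
    (7,5)@(15, 11): e=[14,-2,52] → .
    (4,6)@(9, 13): e=[58,10,-4] → .
    (5,6)@(11, 13): e=[50,2,12] → X
    (6,6)@(13, 13): e=[42,-6,28] → .
  covered (8 px):
    . . . . . . . . . . .
    . . . . . . . . . . .
    . . . . . . . . . . .
    . . . X . . . . . . .
    . . . . X X X . . . .
    . . . . X X X . . . .
    . . . . . X . . . . .
    . . . . . . . . . . .
T4:
  2·area = 14  (B↔C swapped to make it positive)
  edge (18, 2)→(17, 6): d=(-1,4) right/bottom  bias=-1
  edge (17, 6)→(14, 4): d=(-3,-2) top-left  bias=+0
  edge (14, 4)→(18, 2): d=(4,-2) top-left  bias=+0
    (8,1)@(17, 3): e=[3,9,2] → X
    (9,1)@(19, 3): e=[-5,13,6] → .
    (8,2)@(17, 5): e=[1,3,10] → X
    (9,2)@(19, 5): e=[-7,7,14] → .
    (8,3)@(17, 7): e=[-1,-3,18] → .
  covered (2 px):
    . . . . . . . . . . .
    . . . . . . . . X . .
    . . . . . . . . X . .
    . . . . . . . . . . .
    . . . . . . . . . . .
    . . . . . . . . . . .
    . . . . . . . . . . .
    . . . . . . . . . . .

Answer: [[8,1],[8,2]]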